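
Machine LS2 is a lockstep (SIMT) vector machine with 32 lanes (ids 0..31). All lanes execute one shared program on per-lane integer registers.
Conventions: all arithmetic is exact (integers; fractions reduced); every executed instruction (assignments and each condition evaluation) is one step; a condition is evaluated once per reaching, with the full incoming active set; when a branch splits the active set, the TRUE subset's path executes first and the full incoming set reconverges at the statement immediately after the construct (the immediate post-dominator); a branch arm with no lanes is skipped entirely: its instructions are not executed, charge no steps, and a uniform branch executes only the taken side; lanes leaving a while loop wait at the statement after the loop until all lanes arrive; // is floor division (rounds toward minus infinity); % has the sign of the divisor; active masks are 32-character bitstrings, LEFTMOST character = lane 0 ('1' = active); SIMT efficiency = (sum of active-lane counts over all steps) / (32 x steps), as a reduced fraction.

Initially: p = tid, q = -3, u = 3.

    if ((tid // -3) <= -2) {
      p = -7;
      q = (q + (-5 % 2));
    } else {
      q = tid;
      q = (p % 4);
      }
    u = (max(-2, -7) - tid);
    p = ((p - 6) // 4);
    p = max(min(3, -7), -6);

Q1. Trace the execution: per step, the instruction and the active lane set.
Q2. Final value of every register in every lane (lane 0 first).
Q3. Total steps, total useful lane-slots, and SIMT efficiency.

step 0: eval ((tid // -3) <= -2)     11111111111111111111111111111111
step 1: p <- -7                      00001111111111111111111111111111
step 2: q <- (q + (-5 % 2))          00001111111111111111111111111111
step 3: q <- tid                     11110000000000000000000000000000
step 4: q <- (p % 4)                 11110000000000000000000000000000
step 5: u <- (max(-2, -7) - tid)     11111111111111111111111111111111
step 6: p <- ((p - 6) // 4)          11111111111111111111111111111111
step 7: p <- max(min(3, -7), -6)     11111111111111111111111111111111

Answer: 8 steps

p: -6,-6,-6,-6,-6,-6,-6,-6,-6,-6,-6,-6,-6,-6,-6,-6,-6,-6,-6,-6,-6,-6,-6,-6,-6,-6,-6,-6,-6,-6,-6,-6
q: 0,1,2,3,-2,-2,-2,-2,-2,-2,-2,-2,-2,-2,-2,-2,-2,-2,-2,-2,-2,-2,-2,-2,-2,-2,-2,-2,-2,-2,-2,-2
u: -2,-3,-4,-5,-6,-7,-8,-9,-10,-11,-12,-13,-14,-15,-16,-17,-18,-19,-20,-21,-22,-23,-24,-25,-26,-27,-28,-29,-30,-31,-32,-33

steps = 8; useful = 192; efficiency = 192/256 = 3/4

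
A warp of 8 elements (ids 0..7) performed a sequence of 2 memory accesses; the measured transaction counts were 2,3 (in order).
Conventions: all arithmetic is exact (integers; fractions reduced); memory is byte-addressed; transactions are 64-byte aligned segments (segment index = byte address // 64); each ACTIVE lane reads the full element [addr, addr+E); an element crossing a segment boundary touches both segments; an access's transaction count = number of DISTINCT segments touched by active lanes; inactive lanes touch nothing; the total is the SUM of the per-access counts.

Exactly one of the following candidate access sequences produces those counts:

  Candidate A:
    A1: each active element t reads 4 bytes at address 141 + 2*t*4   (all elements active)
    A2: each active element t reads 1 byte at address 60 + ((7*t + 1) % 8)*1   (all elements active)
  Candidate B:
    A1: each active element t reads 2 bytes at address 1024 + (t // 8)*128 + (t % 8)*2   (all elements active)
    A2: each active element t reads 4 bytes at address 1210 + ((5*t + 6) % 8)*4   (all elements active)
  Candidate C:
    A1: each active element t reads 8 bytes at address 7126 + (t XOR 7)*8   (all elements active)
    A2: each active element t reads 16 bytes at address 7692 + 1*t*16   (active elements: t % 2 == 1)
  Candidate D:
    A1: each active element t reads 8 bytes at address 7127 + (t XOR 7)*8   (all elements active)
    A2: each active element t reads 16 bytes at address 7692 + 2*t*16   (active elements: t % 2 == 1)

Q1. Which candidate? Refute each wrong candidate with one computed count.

A: A2 gives 2 transactions, not 3
B: A1 gives 1 transaction, not 2
D: A2 gives 4 transactions, not 3
C: all counts match (2,3)

Answer: C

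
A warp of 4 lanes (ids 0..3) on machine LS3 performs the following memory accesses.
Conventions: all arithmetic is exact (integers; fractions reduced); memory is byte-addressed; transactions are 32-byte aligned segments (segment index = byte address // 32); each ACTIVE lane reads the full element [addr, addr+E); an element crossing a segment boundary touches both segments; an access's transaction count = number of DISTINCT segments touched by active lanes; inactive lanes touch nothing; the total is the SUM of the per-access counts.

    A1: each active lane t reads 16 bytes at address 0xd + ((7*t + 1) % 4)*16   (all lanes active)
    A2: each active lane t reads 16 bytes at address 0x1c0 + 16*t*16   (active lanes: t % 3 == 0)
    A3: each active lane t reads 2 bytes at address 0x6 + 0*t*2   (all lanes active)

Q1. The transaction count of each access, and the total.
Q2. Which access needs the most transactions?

A1: 3 transactions
A2: 2 transactions
A3: 1 transaction

Answer: 3,2,1; total 6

Answer: A1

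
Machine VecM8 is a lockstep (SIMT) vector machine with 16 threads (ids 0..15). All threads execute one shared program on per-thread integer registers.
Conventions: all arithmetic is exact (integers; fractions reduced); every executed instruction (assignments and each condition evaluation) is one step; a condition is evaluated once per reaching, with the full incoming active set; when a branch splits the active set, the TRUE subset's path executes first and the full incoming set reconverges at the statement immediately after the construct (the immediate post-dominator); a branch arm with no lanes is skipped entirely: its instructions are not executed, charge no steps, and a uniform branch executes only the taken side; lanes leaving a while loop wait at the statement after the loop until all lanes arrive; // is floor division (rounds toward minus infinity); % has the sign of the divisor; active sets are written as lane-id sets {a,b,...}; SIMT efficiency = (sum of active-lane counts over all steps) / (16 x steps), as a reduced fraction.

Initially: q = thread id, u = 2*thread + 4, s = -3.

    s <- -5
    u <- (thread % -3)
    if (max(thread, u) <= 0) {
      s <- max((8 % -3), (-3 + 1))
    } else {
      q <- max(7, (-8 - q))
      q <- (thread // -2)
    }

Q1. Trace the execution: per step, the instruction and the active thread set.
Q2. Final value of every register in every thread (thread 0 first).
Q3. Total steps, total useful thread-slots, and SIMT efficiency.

step 0: s <- -5                      {0,1,2,3,4,5,6,7,8,9,10,11,12,13,14,15}
step 1: u <- (thread % -3)           {0,1,2,3,4,5,6,7,8,9,10,11,12,13,14,15}
step 2: eval (max(thread, u) <= 0)   {0,1,2,3,4,5,6,7,8,9,10,11,12,13,14,15}
step 3: s <- max((8 % -3), (-3 + 1)) {0}
step 4: q <- max(7, (-8 - q))        {1,2,3,4,5,6,7,8,9,10,11,12,13,14,15}
step 5: q <- (thread // -2)          {1,2,3,4,5,6,7,8,9,10,11,12,13,14,15}

Answer: 6 steps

q: 0,-1,-1,-2,-2,-3,-3,-4,-4,-5,-5,-6,-6,-7,-7,-8
u: 0,-2,-1,0,-2,-1,0,-2,-1,0,-2,-1,0,-2,-1,0
s: -1,-5,-5,-5,-5,-5,-5,-5,-5,-5,-5,-5,-5,-5,-5,-5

steps = 6; useful = 79; efficiency = 79/96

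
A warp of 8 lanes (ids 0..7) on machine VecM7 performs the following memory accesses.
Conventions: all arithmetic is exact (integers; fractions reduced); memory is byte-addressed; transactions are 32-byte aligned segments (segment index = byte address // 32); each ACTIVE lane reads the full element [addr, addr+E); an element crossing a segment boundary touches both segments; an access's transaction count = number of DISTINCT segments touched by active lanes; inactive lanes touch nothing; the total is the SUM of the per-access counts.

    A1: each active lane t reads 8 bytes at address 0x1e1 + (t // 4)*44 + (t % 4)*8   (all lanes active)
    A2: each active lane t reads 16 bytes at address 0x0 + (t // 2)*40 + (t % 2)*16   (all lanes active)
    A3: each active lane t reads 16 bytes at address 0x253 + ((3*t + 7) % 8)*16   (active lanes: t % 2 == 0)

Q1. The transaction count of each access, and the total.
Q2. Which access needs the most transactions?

A1: 3 transactions
A2: 5 transactions
A3: 4 transactions

Answer: 3,5,4; total 12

Answer: A2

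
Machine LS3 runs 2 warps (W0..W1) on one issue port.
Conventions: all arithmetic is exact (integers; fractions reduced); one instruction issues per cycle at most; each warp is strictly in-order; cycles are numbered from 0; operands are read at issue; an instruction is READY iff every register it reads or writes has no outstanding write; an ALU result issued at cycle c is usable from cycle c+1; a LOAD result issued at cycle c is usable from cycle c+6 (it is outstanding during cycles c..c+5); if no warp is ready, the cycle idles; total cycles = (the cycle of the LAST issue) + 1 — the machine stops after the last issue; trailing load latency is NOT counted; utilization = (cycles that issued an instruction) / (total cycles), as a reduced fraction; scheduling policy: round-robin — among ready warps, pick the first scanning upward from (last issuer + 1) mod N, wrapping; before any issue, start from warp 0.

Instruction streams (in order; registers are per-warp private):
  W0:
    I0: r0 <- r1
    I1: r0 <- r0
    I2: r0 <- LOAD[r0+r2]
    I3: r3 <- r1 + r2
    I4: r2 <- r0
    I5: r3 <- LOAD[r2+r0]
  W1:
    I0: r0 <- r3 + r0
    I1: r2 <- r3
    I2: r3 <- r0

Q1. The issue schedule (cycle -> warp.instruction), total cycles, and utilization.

cycle 0: W0.I0
cycle 1: W1.I0
cycle 2: W0.I1
cycle 3: W1.I1
cycle 4: W0.I2
cycle 5: W1.I2
cycle 6: W0.I3
cycle 7: idle
cycle 8: idle
cycle 9: idle
cycle 10: W0.I4
cycle 11: W0.I5

Answer: 12 cycles, utilization 3/4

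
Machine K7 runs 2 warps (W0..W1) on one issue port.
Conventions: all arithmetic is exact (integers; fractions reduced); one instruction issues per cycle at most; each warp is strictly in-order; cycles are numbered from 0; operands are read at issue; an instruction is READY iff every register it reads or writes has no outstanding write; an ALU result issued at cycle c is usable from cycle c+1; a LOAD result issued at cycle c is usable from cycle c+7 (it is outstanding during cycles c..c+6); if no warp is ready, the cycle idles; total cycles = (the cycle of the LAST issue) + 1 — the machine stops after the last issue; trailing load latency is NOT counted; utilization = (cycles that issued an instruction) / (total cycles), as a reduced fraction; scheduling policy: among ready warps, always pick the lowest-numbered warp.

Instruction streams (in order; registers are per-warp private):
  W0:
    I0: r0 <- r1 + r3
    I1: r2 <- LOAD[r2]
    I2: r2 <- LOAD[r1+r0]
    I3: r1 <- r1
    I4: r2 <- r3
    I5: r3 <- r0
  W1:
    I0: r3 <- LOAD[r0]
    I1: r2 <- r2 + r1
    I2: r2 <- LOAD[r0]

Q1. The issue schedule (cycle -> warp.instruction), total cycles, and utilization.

cycle 0: W0.I0
cycle 1: W0.I1
cycle 2: W1.I0
cycle 3: W1.I1
cycle 4: W1.I2
cycle 5: idle
cycle 6: idle
cycle 7: idle
cycle 8: W0.I2
cycle 9: W0.I3
cycle 10: idle
cycle 11: idle
cycle 12: idle
cycle 13: idle
cycle 14: idle
cycle 15: W0.I4
cycle 16: W0.I5

Answer: 17 cycles, utilization 9/17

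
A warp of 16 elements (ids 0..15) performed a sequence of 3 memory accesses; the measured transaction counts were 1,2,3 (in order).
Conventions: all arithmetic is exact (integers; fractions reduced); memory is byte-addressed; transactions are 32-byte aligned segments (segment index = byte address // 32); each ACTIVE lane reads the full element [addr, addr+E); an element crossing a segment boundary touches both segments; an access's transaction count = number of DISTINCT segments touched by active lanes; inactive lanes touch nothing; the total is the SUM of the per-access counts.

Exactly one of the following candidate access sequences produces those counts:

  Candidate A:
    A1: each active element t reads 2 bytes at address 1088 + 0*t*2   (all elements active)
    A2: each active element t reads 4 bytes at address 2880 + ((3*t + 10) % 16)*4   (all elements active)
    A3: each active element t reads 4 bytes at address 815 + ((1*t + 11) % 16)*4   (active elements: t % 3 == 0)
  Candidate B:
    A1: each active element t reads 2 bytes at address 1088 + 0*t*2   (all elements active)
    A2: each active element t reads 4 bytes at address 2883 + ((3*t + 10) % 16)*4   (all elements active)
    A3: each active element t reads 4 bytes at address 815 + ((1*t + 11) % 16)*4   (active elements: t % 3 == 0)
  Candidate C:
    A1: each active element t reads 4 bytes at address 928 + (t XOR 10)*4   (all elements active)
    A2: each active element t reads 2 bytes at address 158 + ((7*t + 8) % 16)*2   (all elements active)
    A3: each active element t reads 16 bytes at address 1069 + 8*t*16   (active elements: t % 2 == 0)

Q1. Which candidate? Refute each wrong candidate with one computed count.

B: A2 gives 3 transactions, not 2
C: A1 gives 2 transactions, not 1
A: all counts match (1,2,3)

Answer: A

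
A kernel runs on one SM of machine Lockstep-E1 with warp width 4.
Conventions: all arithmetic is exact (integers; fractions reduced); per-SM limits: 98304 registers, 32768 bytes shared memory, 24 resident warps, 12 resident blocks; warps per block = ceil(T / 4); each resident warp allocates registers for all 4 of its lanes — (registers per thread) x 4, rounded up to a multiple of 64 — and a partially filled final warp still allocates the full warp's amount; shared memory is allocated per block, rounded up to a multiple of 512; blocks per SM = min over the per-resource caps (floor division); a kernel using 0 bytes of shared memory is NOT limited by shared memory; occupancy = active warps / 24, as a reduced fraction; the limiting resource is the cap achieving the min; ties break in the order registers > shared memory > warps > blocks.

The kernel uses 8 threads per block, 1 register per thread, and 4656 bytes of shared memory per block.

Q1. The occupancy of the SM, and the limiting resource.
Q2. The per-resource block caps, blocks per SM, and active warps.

Answer: occupancy 1/2, limited by shared memory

registers: 768 blocks
shared memory: 6 blocks
warps: 12 blocks
blocks: 12 blocks

Answer: 6 blocks, 12 active warps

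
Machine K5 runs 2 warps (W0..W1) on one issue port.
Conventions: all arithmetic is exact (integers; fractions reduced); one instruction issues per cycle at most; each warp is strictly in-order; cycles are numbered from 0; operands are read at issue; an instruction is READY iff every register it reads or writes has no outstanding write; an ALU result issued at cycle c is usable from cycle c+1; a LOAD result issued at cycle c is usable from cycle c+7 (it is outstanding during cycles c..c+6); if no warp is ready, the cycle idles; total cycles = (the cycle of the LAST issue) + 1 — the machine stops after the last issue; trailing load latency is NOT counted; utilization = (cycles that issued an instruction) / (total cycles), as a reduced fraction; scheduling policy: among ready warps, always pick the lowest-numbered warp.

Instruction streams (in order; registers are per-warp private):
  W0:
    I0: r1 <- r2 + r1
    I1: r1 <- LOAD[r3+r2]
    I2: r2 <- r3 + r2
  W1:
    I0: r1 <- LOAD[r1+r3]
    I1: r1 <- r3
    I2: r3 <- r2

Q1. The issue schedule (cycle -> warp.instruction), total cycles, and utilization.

cycle 0: W0.I0
cycle 1: W0.I1
cycle 2: W0.I2
cycle 3: W1.I0
cycle 4: idle
cycle 5: idle
cycle 6: idle
cycle 7: idle
cycle 8: idle
cycle 9: idle
cycle 10: W1.I1
cycle 11: W1.I2

Answer: 12 cycles, utilization 1/2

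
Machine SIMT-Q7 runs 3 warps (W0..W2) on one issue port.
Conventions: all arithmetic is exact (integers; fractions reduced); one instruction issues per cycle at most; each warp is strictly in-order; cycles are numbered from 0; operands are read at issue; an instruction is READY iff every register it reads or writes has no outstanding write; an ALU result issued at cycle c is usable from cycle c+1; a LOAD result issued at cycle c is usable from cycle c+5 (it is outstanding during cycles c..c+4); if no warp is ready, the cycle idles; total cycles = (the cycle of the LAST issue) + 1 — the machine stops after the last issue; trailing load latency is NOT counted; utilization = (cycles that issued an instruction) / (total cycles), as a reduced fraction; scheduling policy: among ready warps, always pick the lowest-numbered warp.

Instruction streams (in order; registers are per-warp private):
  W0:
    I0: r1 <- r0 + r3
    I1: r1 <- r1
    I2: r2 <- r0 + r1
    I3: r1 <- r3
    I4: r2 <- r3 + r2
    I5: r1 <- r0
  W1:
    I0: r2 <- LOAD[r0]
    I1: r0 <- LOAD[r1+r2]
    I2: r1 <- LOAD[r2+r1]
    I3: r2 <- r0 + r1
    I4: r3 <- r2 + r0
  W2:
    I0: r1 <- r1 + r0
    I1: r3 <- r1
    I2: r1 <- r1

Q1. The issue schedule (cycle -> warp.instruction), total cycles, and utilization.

cycle 0: W0.I0
cycle 1: W0.I1
cycle 2: W0.I2
cycle 3: W0.I3
cycle 4: W0.I4
cycle 5: W0.I5
cycle 6: W1.I0
cycle 7: W2.I0
cycle 8: W2.I1
cycle 9: W2.I2
cycle 10: idle
cycle 11: W1.I1
cycle 12: W1.I2
cycle 13: idle
cycle 14: idle
cycle 15: idle
cycle 16: idle
cycle 17: W1.I3
cycle 18: W1.I4

Answer: 19 cycles, utilization 14/19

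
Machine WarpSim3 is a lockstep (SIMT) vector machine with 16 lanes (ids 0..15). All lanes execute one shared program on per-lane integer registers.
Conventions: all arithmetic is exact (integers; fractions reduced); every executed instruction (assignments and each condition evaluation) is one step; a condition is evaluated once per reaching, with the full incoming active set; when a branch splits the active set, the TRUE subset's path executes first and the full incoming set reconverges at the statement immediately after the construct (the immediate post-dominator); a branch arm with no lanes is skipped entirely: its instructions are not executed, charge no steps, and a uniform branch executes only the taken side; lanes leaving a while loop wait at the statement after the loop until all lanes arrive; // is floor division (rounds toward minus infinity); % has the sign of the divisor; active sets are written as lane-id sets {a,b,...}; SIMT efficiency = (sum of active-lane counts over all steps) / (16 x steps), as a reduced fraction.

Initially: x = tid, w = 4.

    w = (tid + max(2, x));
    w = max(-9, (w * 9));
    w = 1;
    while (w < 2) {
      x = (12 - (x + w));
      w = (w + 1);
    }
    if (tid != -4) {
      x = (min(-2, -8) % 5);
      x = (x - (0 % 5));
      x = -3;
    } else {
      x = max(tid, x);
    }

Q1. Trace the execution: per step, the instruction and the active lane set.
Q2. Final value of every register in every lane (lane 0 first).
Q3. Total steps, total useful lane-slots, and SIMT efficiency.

step 0: w <- (tid + max(2, x))       {0,1,2,3,4,5,6,7,8,9,10,11,12,13,14,15}
step 1: w <- max(-9, (w * 9))        {0,1,2,3,4,5,6,7,8,9,10,11,12,13,14,15}
step 2: w <- 1                       {0,1,2,3,4,5,6,7,8,9,10,11,12,13,14,15}
step 3: eval (w < 2)                 {0,1,2,3,4,5,6,7,8,9,10,11,12,13,14,15}
step 4: x <- (12 - (x + w))          {0,1,2,3,4,5,6,7,8,9,10,11,12,13,14,15}
step 5: w <- (w + 1)                 {0,1,2,3,4,5,6,7,8,9,10,11,12,13,14,15}
step 6: eval (w < 2)                 {0,1,2,3,4,5,6,7,8,9,10,11,12,13,14,15}
step 7: eval (tid != -4)             {0,1,2,3,4,5,6,7,8,9,10,11,12,13,14,15}
step 8: x <- (min(-2, -8) % 5)       {0,1,2,3,4,5,6,7,8,9,10,11,12,13,14,15}
step 9: x <- (x - (0 % 5))           {0,1,2,3,4,5,6,7,8,9,10,11,12,13,14,15}
step 10: x <- -3                      {0,1,2,3,4,5,6,7,8,9,10,11,12,13,14,15}

Answer: 11 steps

x: -3,-3,-3,-3,-3,-3,-3,-3,-3,-3,-3,-3,-3,-3,-3,-3
w: 2,2,2,2,2,2,2,2,2,2,2,2,2,2,2,2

steps = 11; useful = 176; efficiency = 176/176 = 1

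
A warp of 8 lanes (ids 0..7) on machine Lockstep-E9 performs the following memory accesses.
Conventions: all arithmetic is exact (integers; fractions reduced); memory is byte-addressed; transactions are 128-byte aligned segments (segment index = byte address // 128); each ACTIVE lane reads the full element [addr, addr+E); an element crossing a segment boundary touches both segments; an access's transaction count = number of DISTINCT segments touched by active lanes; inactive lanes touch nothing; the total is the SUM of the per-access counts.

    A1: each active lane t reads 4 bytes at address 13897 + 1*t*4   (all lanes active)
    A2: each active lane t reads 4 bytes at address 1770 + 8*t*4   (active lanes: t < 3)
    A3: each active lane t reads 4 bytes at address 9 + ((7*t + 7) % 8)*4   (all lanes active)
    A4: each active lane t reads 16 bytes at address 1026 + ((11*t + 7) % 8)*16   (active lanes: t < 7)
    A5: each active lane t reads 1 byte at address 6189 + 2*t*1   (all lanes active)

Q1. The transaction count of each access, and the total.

A1: 1 transaction
A2: 2 transactions
A3: 1 transaction
A4: 2 transactions
A5: 1 transaction

Answer: 1,2,1,2,1; total 7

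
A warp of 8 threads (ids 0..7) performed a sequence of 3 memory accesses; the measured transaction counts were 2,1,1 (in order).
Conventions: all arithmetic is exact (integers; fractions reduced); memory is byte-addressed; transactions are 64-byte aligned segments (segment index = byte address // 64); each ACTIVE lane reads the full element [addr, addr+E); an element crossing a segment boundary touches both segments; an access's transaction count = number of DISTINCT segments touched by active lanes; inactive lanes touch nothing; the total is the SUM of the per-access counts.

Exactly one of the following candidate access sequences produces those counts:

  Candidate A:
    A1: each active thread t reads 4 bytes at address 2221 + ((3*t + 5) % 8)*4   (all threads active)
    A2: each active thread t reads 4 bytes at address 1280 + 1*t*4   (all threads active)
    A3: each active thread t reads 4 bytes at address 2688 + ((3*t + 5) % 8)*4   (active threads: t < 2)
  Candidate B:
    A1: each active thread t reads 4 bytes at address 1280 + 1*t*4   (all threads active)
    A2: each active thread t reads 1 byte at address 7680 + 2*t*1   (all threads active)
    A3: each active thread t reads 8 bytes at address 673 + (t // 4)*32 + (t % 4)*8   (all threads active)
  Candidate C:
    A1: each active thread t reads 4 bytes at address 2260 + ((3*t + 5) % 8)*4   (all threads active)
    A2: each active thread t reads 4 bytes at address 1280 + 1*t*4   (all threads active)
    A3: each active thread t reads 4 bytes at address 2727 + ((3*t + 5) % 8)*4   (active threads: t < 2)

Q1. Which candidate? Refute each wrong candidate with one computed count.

B: A1 gives 1 transaction, not 2
C: A1 gives 1 transaction, not 2
A: all counts match (2,1,1)

Answer: A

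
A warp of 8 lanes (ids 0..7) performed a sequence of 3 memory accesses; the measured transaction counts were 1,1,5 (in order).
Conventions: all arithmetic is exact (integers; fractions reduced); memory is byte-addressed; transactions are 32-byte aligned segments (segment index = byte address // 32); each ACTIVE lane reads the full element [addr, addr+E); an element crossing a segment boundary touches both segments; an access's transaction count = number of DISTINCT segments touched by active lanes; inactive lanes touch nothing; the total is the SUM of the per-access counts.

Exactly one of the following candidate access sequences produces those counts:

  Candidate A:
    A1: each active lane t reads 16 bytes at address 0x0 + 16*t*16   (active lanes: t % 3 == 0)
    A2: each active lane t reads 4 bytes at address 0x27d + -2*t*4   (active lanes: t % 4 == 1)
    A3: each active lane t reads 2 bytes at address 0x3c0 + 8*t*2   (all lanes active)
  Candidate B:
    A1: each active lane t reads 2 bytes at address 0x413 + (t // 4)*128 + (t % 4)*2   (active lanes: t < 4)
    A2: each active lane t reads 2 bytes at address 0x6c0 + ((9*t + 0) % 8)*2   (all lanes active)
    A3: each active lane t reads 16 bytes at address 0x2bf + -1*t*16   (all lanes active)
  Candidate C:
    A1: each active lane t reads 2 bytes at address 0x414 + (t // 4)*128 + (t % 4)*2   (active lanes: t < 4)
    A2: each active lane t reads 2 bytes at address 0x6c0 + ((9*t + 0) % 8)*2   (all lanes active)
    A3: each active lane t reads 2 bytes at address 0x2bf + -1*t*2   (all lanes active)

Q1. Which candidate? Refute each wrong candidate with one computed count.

A: A1 gives 3 transactions, not 1
C: A3 gives 2 transactions, not 5
B: all counts match (1,1,5)

Answer: B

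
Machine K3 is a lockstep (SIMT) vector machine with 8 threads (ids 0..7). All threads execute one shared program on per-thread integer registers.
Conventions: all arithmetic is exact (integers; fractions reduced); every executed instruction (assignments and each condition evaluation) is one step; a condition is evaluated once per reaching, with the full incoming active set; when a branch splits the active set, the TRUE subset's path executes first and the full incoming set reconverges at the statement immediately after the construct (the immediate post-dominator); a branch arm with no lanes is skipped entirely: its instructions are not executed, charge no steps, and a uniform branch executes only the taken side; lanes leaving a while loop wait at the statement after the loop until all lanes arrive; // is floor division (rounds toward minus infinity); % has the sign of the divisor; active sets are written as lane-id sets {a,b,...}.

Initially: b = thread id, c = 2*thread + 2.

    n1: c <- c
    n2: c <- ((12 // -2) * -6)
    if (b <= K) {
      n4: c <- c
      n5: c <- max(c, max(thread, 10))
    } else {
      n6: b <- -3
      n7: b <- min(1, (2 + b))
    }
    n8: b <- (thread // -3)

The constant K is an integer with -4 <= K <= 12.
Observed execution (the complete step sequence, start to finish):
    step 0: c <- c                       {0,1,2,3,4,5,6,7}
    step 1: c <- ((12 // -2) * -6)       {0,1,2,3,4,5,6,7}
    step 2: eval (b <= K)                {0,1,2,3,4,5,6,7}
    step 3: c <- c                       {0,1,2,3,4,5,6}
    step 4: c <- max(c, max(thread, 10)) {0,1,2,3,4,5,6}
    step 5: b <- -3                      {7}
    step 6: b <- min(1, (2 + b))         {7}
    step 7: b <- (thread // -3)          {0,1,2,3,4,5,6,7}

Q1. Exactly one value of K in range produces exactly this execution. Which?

Answer: K = 6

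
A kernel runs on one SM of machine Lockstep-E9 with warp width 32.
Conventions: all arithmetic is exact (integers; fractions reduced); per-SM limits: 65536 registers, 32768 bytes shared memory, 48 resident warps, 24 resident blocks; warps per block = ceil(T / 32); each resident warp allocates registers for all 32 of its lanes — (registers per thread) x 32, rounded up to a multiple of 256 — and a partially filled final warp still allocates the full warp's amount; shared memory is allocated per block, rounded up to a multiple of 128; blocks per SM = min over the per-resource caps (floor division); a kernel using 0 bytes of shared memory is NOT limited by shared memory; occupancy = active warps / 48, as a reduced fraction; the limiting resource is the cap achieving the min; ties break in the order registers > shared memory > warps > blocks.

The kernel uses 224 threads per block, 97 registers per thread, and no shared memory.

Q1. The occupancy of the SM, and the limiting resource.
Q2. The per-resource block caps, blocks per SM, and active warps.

Answer: occupancy 7/24, limited by registers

registers: 2 blocks
shared memory: no limit (kernel uses none)
warps: 6 blocks
blocks: 24 blocks

Answer: 2 blocks, 14 active warps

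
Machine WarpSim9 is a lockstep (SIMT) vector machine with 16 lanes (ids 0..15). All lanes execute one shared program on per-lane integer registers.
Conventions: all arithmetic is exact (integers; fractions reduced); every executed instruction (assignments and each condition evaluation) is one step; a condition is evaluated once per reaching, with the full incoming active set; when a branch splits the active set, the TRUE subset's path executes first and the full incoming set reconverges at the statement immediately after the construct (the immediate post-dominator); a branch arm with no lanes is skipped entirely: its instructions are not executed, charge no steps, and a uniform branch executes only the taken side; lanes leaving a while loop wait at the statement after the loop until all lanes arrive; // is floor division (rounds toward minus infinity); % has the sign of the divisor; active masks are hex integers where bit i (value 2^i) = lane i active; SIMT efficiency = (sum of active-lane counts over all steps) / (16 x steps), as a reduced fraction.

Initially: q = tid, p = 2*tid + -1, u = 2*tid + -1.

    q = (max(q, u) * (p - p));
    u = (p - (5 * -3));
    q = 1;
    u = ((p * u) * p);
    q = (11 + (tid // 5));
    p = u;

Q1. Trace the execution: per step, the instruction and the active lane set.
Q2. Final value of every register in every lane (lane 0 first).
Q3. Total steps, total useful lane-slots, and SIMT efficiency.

step 0: q <- (max(q, u) * (p - p))   0xffff
step 1: u <- (p - (5 * -3))          0xffff
step 2: q <- 1                       0xffff
step 3: u <- ((p * u) * p)           0xffff
step 4: q <- (11 + (tid // 5))       0xffff
step 5: p <- u                       0xffff

Answer: 6 steps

q: 11,11,11,11,11,12,12,12,12,12,13,13,13,13,13,14
p: 14,16,162,500,1078,1944,3146,4732,6750,9248,12274,15876,20102,25000,30618,37004
u: 14,16,162,500,1078,1944,3146,4732,6750,9248,12274,15876,20102,25000,30618,37004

steps = 6; useful = 96; efficiency = 96/96 = 1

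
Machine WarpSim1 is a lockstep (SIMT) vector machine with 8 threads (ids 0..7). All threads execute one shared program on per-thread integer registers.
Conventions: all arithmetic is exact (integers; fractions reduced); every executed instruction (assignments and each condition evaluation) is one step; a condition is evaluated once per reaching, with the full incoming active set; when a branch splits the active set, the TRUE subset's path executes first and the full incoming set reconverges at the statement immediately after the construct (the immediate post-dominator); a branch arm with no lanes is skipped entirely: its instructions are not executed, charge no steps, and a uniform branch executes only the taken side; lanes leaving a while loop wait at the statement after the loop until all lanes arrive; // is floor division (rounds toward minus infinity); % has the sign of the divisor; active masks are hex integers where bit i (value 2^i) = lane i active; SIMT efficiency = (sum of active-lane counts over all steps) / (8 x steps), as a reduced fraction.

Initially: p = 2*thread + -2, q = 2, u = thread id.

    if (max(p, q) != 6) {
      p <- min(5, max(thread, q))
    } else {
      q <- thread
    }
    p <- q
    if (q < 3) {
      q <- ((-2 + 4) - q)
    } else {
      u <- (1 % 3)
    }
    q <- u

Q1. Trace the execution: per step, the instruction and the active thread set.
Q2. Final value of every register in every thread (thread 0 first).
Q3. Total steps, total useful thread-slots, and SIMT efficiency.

step 0: eval (max(p, q) != 6)        0xff
step 1: p <- min(5, max(thread, q))  0xef
step 2: q <- thread                  0x10
step 3: p <- q                       0xff
step 4: eval (q < 3)                 0xff
step 5: q <- ((-2 + 4) - q)          0xef
step 6: u <- (1 % 3)                 0x10
step 7: q <- u                       0xff

Answer: 8 steps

p: 2,2,2,2,4,2,2,2
q: 0,1,2,3,1,5,6,7
u: 0,1,2,3,1,5,6,7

steps = 8; useful = 48; efficiency = 48/64 = 3/4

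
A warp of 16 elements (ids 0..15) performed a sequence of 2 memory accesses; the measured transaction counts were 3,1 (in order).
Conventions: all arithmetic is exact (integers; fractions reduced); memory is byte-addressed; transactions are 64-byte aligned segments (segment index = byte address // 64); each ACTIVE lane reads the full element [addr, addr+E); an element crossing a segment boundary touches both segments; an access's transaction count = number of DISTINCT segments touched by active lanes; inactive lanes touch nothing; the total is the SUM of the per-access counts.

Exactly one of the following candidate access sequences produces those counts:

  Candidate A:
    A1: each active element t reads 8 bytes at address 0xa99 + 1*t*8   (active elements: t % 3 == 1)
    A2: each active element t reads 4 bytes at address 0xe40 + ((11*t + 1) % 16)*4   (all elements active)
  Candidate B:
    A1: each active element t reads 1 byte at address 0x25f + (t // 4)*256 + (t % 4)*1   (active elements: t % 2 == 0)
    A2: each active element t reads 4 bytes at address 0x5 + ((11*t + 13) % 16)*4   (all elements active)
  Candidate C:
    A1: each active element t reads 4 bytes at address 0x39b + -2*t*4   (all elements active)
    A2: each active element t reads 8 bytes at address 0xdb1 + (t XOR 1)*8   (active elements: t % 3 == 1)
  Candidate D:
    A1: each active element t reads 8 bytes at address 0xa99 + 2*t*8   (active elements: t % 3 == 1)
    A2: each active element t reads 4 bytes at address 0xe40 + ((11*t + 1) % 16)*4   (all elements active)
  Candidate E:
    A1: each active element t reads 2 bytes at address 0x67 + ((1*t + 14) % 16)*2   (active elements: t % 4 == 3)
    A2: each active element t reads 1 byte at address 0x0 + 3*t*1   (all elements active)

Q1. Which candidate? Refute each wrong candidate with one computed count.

B: A1 gives 4 transactions, not 3
C: A2 gives 3 transactions, not 1
D: A1 gives 4 transactions, not 3
E: A1 gives 2 transactions, not 3
A: all counts match (3,1)

Answer: A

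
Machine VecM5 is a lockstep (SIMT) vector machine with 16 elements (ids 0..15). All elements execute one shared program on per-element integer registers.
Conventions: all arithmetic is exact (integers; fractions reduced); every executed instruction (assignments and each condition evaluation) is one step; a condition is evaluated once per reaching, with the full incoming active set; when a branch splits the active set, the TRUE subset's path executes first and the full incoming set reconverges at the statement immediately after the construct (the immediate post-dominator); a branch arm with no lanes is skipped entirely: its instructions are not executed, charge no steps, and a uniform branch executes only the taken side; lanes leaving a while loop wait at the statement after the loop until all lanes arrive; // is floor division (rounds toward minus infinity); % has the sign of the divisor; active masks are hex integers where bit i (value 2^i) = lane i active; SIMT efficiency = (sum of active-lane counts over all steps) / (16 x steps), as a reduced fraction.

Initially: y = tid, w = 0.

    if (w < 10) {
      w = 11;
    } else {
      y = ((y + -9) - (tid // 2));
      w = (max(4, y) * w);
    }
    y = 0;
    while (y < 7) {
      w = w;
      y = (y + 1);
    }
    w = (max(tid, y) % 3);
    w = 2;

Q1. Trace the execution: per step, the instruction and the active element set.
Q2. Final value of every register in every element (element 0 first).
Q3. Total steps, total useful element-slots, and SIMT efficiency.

step 0: eval (w < 10)                0xffff
step 1: w <- 11                      0xffff
step 2: y <- 0                       0xffff
step 3: eval (y < 7)                 0xffff
step 4: w <- w                       0xffff
step 5: y <- (y + 1)                 0xffff
step 6: eval (y < 7)                 0xffff
step 7: w <- w                       0xffff
step 8: y <- (y + 1)                 0xffff
step 9: eval (y < 7)                 0xffff
step 10: w <- w                       0xffff
step 11: y <- (y + 1)                 0xffff
step 12: eval (y < 7)                 0xffff
step 13: w <- w                       0xffff
step 14: y <- (y + 1)                 0xffff
step 15: eval (y < 7)                 0xffff
step 16: w <- w                       0xffff
step 17: y <- (y + 1)                 0xffff
step 18: eval (y < 7)                 0xffff
step 19: w <- w                       0xffff
step 20: y <- (y + 1)                 0xffff
step 21: eval (y < 7)                 0xffff
step 22: w <- w                       0xffff
step 23: y <- (y + 1)                 0xffff
step 24: eval (y < 7)                 0xffff
step 25: w <- (max(tid, y) % 3)       0xffff
step 26: w <- 2                       0xffff

Answer: 27 steps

y: 7,7,7,7,7,7,7,7,7,7,7,7,7,7,7,7
w: 2,2,2,2,2,2,2,2,2,2,2,2,2,2,2,2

steps = 27; useful = 432; efficiency = 432/432 = 1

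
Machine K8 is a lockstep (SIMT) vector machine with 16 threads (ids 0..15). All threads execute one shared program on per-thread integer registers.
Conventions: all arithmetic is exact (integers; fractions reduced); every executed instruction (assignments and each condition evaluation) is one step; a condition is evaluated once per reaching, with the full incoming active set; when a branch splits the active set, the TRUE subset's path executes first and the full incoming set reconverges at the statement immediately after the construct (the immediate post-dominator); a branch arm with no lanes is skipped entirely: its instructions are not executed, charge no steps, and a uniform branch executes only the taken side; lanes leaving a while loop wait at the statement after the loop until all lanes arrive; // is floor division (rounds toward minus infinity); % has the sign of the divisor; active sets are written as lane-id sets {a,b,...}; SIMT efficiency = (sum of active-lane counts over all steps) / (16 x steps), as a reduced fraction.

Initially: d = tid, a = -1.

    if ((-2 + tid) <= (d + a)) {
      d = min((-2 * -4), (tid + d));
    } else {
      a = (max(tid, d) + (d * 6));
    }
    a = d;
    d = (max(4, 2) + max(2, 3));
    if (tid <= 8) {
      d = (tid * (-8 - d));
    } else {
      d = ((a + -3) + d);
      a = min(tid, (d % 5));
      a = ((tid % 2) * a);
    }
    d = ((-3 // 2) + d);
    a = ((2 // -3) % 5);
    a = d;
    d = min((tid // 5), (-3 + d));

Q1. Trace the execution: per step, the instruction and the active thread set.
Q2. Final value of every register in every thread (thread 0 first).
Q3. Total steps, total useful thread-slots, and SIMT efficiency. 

step 0: eval ((-2 + tid) <= (d + a)) {0,1,2,3,4,5,6,7,8,9,10,11,12,13,14,15}
step 1: d <- min((-2 * -4), (tid + d)) {0,1,2,3,4,5,6,7,8,9,10,11,12,13,14,15}
step 2: a <- d                       {0,1,2,3,4,5,6,7,8,9,10,11,12,13,14,15}
step 3: d <- (max(4, 2) + max(2, 3)) {0,1,2,3,4,5,6,7,8,9,10,11,12,13,14,15}
step 4: eval (tid <= 8)              {0,1,2,3,4,5,6,7,8,9,10,11,12,13,14,15}
step 5: d <- (tid * (-8 - d))        {0,1,2,3,4,5,6,7,8}
step 6: d <- ((a + -3) + d)          {9,10,11,12,13,14,15}
step 7: a <- min(tid, (d % 5))       {9,10,11,12,13,14,15}
step 8: a <- ((tid % 2) * a)         {9,10,11,12,13,14,15}
step 9: d <- ((-3 // 2) + d)         {0,1,2,3,4,5,6,7,8,9,10,11,12,13,14,15}
step 10: a <- ((2 // -3) % 5)         {0,1,2,3,4,5,6,7,8,9,10,11,12,13,14,15}
step 11: a <- d                       {0,1,2,3,4,5,6,7,8,9,10,11,12,13,14,15}
step 12: d <- min((tid // 5), (-3 + d)) {0,1,2,3,4,5,6,7,8,9,10,11,12,13,14,15}

Answer: 13 steps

d: -5,-20,-35,-50,-65,-80,-95,-110,-125,1,2,2,2,2,2,3
a: -2,-17,-32,-47,-62,-77,-92,-107,-122,10,10,10,10,10,10,10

steps = 13; useful = 174; efficiency = 174/208 = 87/104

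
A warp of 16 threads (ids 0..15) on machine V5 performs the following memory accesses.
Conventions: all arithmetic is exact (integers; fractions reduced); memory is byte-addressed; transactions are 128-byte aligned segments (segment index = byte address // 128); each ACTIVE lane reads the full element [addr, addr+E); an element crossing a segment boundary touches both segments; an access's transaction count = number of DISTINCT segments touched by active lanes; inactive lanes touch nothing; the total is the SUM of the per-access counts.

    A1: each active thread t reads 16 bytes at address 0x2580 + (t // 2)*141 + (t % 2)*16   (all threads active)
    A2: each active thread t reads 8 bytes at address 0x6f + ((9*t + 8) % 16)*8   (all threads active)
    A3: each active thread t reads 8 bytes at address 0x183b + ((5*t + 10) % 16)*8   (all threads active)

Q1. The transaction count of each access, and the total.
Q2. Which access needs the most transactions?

A1: 8 transactions
A2: 2 transactions
A3: 2 transactions

Answer: 8,2,2; total 12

Answer: A1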